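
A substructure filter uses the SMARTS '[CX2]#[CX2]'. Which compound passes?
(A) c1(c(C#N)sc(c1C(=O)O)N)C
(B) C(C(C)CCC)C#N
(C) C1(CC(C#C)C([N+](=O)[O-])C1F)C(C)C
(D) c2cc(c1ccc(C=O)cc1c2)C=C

[CX2]#[CX2] describes a carbon-carbon triple bond (an alkyne).
(A) has a nitrile (-C#N) but the triple bond is C#N, not C#C.
(B) has a nitrile (-C#N) but the triple bond is C#N, not C#C.
(C) contains an ethynyl group (-C#CH), which satisfies every atom and bond constraint.
(D) has a vinyl group (-CH=CH2) but the C=C is a double bond; both carbons are CX3, not CX2.
So the answer is (C).

C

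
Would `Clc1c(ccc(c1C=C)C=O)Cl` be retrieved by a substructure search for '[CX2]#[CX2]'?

No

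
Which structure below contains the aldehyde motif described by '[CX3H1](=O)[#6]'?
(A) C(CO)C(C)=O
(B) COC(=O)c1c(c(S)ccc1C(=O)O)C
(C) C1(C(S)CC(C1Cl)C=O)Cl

C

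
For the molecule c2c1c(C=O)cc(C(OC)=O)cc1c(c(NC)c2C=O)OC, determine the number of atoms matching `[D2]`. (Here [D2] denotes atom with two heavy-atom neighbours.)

8

The query [D2] means: atom with exactly two heavy-atom neighbours.
Check the 22 heavy atoms by environment: 7× c (aromatic, D3) → no; 3× c (aromatic, D2) → match; 1× C (D3) → no; 3× O (D1) → no; 2× O (D2) → match; 3× C (D1) → no; 1× N (D2) → match; 2× C (D2) → match.
Summing the matching environments: 3 + 2 + 1 + 2 = 8 matching atoms.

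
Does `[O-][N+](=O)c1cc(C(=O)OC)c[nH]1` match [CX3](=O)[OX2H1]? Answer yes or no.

The pattern [CX3](=O)[OX2H1] describes an sp2 carbon double-bonded to O and single-bonded to an -OH oxygen — a carboxylic acid.
The closest candidate here is a methyl-ester group (-C(=O)OCH3), but the singly-bonded O has no H (OX2H0, not OX2H1). No other fragment satisfies the full query, so there is no match.

No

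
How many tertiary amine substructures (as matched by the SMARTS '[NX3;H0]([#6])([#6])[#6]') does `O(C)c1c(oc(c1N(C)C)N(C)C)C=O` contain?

2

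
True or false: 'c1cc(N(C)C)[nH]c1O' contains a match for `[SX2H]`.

False

The pattern [SX2H] describes an aliphatic sulfur with two connections, one being H — a thiol.
The closest candidate here is a hydroxyl group (-OH), but it is an -OH, not an -SH. No other fragment satisfies the full query, so there is no match.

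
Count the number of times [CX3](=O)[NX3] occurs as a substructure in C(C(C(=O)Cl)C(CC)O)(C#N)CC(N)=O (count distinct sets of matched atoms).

[CX3](=O)[NX3] is the SMARTS for an amide: a carbonyl carbon bonded to a trivalent nitrogen.
Exactly one fragment in the molecule meets all constraints, giving 1 match.

1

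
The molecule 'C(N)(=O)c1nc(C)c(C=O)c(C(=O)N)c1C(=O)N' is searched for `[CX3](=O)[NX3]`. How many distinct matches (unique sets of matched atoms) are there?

[CX3](=O)[NX3] is the SMARTS for an amide: a carbonyl carbon bonded to a trivalent nitrogen.
The molecule carries 3 separate instances of a primary amide (-C(=O)NH2) meeting every constraint; each maps to a distinct set of atoms, giving 3 matches.

3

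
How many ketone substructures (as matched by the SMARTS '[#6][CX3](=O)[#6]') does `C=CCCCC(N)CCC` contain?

0

[#6][CX3](=O)[#6] is the SMARTS for a ketone: a carbonyl carbon (no H) flanked by two carbons.
No fragment in the molecule satisfies every constraint, giving 0 matches.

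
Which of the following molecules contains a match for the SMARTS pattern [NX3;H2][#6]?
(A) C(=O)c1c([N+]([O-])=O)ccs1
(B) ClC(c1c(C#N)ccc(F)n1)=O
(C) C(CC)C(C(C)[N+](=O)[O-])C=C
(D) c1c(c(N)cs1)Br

[NX3;H2][#6] describes a trivalent nitrogen with two H attached to carbon (a primary amine).
(A) has a nitro group (-[N+](=O)[O-]) but the nitrogen is [N+] with no H, not NX3H2.
(B) has a nitrile (-C#N) but the nitrogen is NX1 (triple-bonded), not NX3 with two H.
(C) has a nitro group (-[N+](=O)[O-]) but the nitrogen is [N+] with no H, not NX3H2.
(D) contains a primary amino group (-NH2), which satisfies every atom and bond constraint.
So the answer is (D).

D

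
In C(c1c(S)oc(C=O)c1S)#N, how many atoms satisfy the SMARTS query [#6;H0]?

The query [#6;H0] means: any carbon with no attached hydrogen.
Check the 11 heavy atoms by environment: 1× o (aromatic, H0) → no; 4× c (aromatic, H0) → match; 1× C (H0) → match; 1× N (H0) → no; 2× S (H1) → no; 1× C (H1) → no; 1× O (H0) → no.
Summing the matching environments: 4 + 1 = 5 matching atoms.

5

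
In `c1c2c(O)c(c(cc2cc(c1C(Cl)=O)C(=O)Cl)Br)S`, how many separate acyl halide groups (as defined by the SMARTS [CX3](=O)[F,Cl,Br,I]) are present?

2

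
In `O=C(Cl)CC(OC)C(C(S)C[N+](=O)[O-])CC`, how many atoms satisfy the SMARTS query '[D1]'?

7

The query [D1] means: atom with exactly one heavy-atom neighbour (degree 1).
Check the 16 heavy atoms by environment: 3× C (D2) → no; 4× C (D3) → no; 1× O (D2) → no; 2× C (D1) → match; 1× S (D1) → match; 2× O (D1) → match; 1× Cl (D1) → match; 1× N (charge +1, D3) → no; 1× O (charge -1, D1) → match.
Summing the matching environments: 2 + 1 + 2 + 1 + 1 = 7 matching atoms.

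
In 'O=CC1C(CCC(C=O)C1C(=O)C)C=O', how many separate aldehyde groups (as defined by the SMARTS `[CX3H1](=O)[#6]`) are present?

[CX3H1](=O)[#6] is the SMARTS for an aldehyde: an sp2 carbon with one H, double-bonded to O and single-bonded to carbon.
The molecule carries 3 separate instances of an aldehyde (-CHO) meeting every constraint; each maps to a distinct set of atoms, giving 3 matches.

3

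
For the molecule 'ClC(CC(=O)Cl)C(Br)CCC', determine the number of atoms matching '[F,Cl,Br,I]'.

Check the 11 heavy atoms by environment: 7× C → no; 2× Cl → match; 1× Br → match; 1× O → no.
Summing the matching environments: 2 + 1 = 3 matching atoms.

3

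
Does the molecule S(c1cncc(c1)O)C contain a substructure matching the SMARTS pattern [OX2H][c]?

Yes

The pattern [OX2H][c] describes a hydroxyl oxygen attached to an aromatic carbon — a phenol.
The molecule carries a hydroxyl group (-OH), whose atoms satisfy every constraint of the query, so the pattern matches.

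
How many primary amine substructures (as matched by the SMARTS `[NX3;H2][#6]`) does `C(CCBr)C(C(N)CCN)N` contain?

3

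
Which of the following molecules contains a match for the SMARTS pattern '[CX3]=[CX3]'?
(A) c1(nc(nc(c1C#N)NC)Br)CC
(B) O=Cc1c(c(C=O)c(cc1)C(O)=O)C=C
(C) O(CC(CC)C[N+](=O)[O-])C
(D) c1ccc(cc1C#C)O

B

[CX3]=[CX3] describes a non-aromatic C=C double bond between two sp2 carbons (an alkene).
(A) has an ethyl group (-CH2CH3) but its C-C bond is a single bond between CX4 carbons, not CX3=CX3.
(B) contains a vinyl group (-CH=CH2), which satisfies every atom and bond constraint.
(C) has an ethyl group (-CH2CH3) but its C-C bond is a single bond between CX4 carbons, not CX3=CX3.
(D) has an ethynyl group (-C#CH) but the C-C bond is a triple bond, not a double bond.
So the answer is (B).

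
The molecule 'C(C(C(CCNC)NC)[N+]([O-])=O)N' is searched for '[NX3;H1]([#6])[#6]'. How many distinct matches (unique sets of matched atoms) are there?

2

[NX3;H1]([#6])[#6] is the SMARTS for a secondary amine: a trivalent nitrogen with one H, bonded to two carbons.
The molecule carries 2 separate instances of an N-methylamino group (-NHCH3) meeting every constraint; each maps to a distinct set of atoms, giving 2 matches.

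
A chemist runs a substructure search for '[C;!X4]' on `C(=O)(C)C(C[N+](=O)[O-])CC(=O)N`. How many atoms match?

2

The query [C;!X4] means: aliphatic carbon that does not have four total connections.
Check the 12 heavy atoms by environment: 4× C (X4) → no; 2× C (X3) → match; 3× O (X1) → no; 1× N (charge +1, X3) → no; 1× O (charge -1, X1) → no; 1× N (X3) → no.
That gives 2 matching atoms.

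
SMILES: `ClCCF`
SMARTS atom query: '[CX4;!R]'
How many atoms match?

2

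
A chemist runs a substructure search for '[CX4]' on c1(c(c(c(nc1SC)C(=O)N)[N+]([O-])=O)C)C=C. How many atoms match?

2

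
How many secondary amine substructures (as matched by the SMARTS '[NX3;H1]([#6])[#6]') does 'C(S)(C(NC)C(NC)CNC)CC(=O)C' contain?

3

[NX3;H1]([#6])[#6] is the SMARTS for a secondary amine: a trivalent nitrogen with one H, bonded to two carbons.
The molecule carries 3 separate instances of an N-methylamino group (-NHCH3) meeting every constraint; each maps to a distinct set of atoms, giving 3 matches.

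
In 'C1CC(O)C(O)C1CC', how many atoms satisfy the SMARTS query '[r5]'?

5

The query [r5] means: r5 matches atoms in a five-membered ring.
Check the 9 heavy atoms by environment: 5× C (in 5-ring) → match; 2× O (acyclic) → no; 2× C (acyclic) → no.
That gives 5 matching atoms.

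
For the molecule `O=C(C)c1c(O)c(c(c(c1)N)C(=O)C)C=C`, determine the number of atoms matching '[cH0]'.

5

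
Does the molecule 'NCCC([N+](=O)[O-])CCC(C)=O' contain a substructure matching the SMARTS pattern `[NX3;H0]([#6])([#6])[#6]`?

No

The pattern [NX3;H0]([#6])([#6])[#6] describes a trivalent nitrogen with no H, bonded to three carbons — a tertiary amine.
The closest candidate here is a primary amino group (-NH2), but the nitrogen has H2, not H0 with three carbons. No other fragment satisfies the full query, so there is no match.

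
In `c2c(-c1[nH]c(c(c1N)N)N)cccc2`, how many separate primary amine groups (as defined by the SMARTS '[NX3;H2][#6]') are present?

3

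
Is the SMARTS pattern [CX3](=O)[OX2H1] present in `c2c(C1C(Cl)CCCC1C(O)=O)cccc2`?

The pattern [CX3](=O)[OX2H1] describes an sp2 carbon double-bonded to O and single-bonded to an -OH oxygen — a carboxylic acid.
The molecule carries a carboxylic acid group (-C(=O)OH), whose atoms satisfy every constraint of the query, so the pattern matches.

Yes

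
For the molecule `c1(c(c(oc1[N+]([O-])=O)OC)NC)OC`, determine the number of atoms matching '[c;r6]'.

The query [c;r6] means: aromatic carbon that belongs to a six-membered ring.
Check the 14 heavy atoms by environment: 1× o (aromatic, in 5-ring) → no; 4× c (aromatic, in 5-ring) → no; 1× N (acyclic) → no; 3× C (acyclic) → no; 1× N (charge +1, acyclic) → no; 1× O (charge -1, acyclic) → no; 3× O (acyclic) → no.
No environment satisfies the query, so 0 matching atoms.

0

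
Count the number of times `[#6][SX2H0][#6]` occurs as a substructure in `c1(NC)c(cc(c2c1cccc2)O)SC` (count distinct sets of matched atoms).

1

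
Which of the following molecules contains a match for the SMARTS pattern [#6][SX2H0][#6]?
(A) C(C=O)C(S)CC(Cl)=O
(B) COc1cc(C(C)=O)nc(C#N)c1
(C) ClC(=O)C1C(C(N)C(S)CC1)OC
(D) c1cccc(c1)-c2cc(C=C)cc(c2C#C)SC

[#6][SX2H0][#6] describes an aliphatic sulfur bridging two carbons with no H on the sulfur (a thioether).
(A) has a thiol (-SH) but the sulfur has H1, not H0 bridging two carbons.
(B) has a methoxy ether (-OCH3) but the bridging atom is O, not S.
(C) has a methoxy ether (-OCH3) but the bridging atom is O, not S.
(D) contains a methylthio ether (-SCH3), which satisfies every atom and bond constraint.
So the answer is (D).

D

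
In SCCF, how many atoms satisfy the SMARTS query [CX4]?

2

The query [CX4] means: C with X4: aliphatic carbon with exactly 4 total connections (bonds + H).
Check the 4 heavy atoms by environment: 2× C (X4) → match; 1× S (X2) → no; 1× F (X1) → no.
That gives 2 matching atoms.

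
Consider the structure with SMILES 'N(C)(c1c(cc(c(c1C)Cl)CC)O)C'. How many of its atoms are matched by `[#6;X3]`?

6

The query [#6;X3] means: any carbon (aromatic or not) with three total connections.
Check the 14 heavy atoms by environment: 6× c (aromatic, X3) → match; 1× O (X2) → no; 5× C (X4) → no; 1× Cl (X1) → no; 1× N (X3) → no.
That gives 6 matching atoms.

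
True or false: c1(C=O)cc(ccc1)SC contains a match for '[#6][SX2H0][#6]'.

The pattern [#6][SX2H0][#6] describes an aliphatic sulfur bridging two carbons with no H on the sulfur — a thioether.
The molecule carries a methylthio ether (-SCH3), whose atoms satisfy every constraint of the query, so the pattern matches.

True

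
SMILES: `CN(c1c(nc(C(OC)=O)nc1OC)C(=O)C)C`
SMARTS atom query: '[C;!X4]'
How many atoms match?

2

The query [C;!X4] means: aliphatic carbon that does not have four total connections.
Check the 18 heavy atoms by environment: 2× n (aromatic, X2) → no; 4× c (aromatic, X3) → no; 2× C (X3) → match; 2× O (X1) → no; 2× O (X2) → no; 5× C (X4) → no; 1× N (X3) → no.
That gives 2 matching atoms.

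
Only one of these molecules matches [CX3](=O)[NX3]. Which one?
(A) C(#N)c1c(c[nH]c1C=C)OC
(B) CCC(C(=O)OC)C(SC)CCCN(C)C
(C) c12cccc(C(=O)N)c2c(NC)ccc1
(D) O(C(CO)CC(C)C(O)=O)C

C

[CX3](=O)[NX3] describes a carbonyl carbon bonded to a trivalent nitrogen (an amide).
(A) has a nitrile (-C#N) but the nitrile N is NX1 (triple-bonded), not NX3.
(B) has a methyl-ester group (-C(=O)OCH3) but the carbonyl is bonded to O, not to an NX3 nitrogen.
(C) contains a primary amide (-C(=O)NH2), which satisfies every atom and bond constraint.
(D) has a carboxylic acid group (-C(=O)OH) but the carbonyl is bonded to O, not to an NX3 nitrogen.
So the answer is (C).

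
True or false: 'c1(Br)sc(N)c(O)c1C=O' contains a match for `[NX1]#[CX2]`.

False

The pattern [NX1]#[CX2] describes a nitrogen triple-bonded to a two-connected carbon — a nitrile.
The closest candidate here is a primary amino group (-NH2), but the nitrogen is NX3 (three connections), not NX1 triple-bonded. No other fragment satisfies the full query, so there is no match.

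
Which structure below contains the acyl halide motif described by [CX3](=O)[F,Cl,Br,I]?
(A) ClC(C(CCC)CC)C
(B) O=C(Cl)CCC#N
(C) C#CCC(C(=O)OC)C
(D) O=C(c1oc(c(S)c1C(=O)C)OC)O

[CX3](=O)[F,Cl,Br,I] describes a carbonyl carbon bonded to a halogen (an acyl halide).
(A) has a chloro substituent but the Cl is not on a carbonyl carbon.
(B) contains an acyl chloride (-C(=O)Cl), which satisfies every atom and bond constraint.
(C) has a methyl-ester group (-C(=O)OCH3) but the carbonyl is bonded to -O-C, not to a halogen.
(D) has a carboxylic acid group (-C(=O)OH) but the carbonyl is bonded to -OH, not to a halogen.
So the answer is (B).

B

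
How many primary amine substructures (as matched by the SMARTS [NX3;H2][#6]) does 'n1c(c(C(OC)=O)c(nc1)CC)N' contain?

1

[NX3;H2][#6] is the SMARTS for a primary amine: a trivalent nitrogen with two H attached to carbon.
Exactly one fragment in the molecule meets all constraints, giving 1 match.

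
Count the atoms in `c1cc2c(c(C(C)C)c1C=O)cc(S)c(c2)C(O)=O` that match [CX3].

The query [CX3] means: C with X3: aliphatic carbon with exactly 3 total connections.
Check the 19 heavy atoms by environment: 10× c (aromatic, X3) → no; 1× S (X2) → no; 2× C (X3) → match; 2× O (X1) → no; 1× O (X2) → no; 3× C (X4) → no.
That gives 2 matching atoms.

2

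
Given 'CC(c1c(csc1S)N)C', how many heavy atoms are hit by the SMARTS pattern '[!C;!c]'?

3

The query [!C;!c] means: neither aliphatic nor aromatic carbon — same as [!#6].
Check the 10 heavy atoms by environment: 1× s (aromatic) → match; 4× c (aromatic) → no; 3× C → no; 1× S → match; 1× N → match.
Summing the matching environments: 1 + 1 + 1 = 3 matching atoms.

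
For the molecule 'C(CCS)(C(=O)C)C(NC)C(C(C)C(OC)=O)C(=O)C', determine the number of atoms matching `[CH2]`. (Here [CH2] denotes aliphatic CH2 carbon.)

2

The query [CH2] means: aliphatic carbon with exactly two hydrogens.
Check the 20 heavy atoms by environment: 2× C (H2) → match; 4× C (H1) → no; 5× C (H3) → no; 1× S (H1) → no; 1× N (H1) → no; 3× C (H0) → no; 4× O (H0) → no.
That gives 2 matching atoms.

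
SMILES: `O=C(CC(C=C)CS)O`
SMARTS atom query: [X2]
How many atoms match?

The query [X2] means: any atom with exactly two total connections (bonds + H).
Check the 9 heavy atoms by environment: 3× C (X4) → no; 1× S (X2) → match; 3× C (X3) → no; 1× O (X1) → no; 1× O (X2) → match.
Summing the matching environments: 1 + 1 = 2 matching atoms.

2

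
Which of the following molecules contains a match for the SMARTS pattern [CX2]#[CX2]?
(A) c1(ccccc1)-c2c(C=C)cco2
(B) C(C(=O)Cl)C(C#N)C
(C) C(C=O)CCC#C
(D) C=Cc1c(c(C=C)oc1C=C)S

[CX2]#[CX2] describes a carbon-carbon triple bond (an alkyne).
(A) has a vinyl group (-CH=CH2) but the C=C is a double bond; both carbons are CX3, not CX2.
(B) has a nitrile (-C#N) but the triple bond is C#N, not C#C.
(C) contains an ethynyl group (-C#CH), which satisfies every atom and bond constraint.
(D) has a vinyl group (-CH=CH2) but the C=C is a double bond; both carbons are CX3, not CX2.
So the answer is (C).

C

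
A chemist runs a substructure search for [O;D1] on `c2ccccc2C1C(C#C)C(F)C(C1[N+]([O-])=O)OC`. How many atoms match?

2

The query [O;D1] means: aliphatic oxygen bonded to exactly one heavy atom.
Check the 19 heavy atoms by environment: 5× C (D3) → no; 1× C (D2) → no; 2× C (D1) → no; 1× F (D1) → no; 1× N (charge +1, D3) → no; 1× O (charge -1, D1) → match; 1× O (D1) → match; 1× c (aromatic, D3) → no; 5× c (aromatic, D2) → no; 1× O (D2) → no.
Summing the matching environments: 1 + 1 = 2 matching atoms.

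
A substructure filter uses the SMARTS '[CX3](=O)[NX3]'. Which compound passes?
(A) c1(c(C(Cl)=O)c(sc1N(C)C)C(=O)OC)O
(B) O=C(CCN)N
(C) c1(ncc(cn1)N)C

[CX3](=O)[NX3] describes a carbonyl carbon bonded to a trivalent nitrogen (an amide).
(A) has a methyl-ester group (-C(=O)OCH3) but the carbonyl is bonded to O, not to an NX3 nitrogen.
(B) contains a primary amide (-C(=O)NH2), which satisfies every atom and bond constraint.
(C) has a primary amino group (-NH2) but the -NH2 is not attached to a carbonyl carbon.
So the answer is (B).

B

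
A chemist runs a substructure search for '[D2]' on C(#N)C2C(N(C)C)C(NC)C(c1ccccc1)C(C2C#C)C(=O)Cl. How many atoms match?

The query [D2] means: atom with exactly two heavy-atom neighbours.
Check the 24 heavy atoms by environment: 7× C (D3) → no; 1× O (D1) → no; 1× Cl (D1) → no; 1× N (D2) → match; 4× C (D1) → no; 1× c (aromatic, D3) → no; 5× c (aromatic, D2) → match; 2× C (D2) → match; 1× N (D3) → no; 1× N (D1) → no.
Summing the matching environments: 1 + 5 + 2 = 8 matching atoms.

8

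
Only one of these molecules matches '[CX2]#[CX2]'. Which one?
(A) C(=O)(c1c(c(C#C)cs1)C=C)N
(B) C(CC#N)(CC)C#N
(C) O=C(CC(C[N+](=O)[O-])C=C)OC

A

[CX2]#[CX2] describes a carbon-carbon triple bond (an alkyne).
(A) contains an ethynyl group (-C#CH), which satisfies every atom and bond constraint.
(B) has a nitrile (-C#N) but the triple bond is C#N, not C#C.
(C) has a vinyl group (-CH=CH2) but the C=C is a double bond; both carbons are CX3, not CX2.
So the answer is (A).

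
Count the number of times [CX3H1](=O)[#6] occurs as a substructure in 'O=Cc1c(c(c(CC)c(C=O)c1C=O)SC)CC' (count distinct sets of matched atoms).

3

[CX3H1](=O)[#6] is the SMARTS for an aldehyde: an sp2 carbon with one H, double-bonded to O and single-bonded to carbon.
The molecule carries 3 separate instances of an aldehyde (-CHO) meeting every constraint; each maps to a distinct set of atoms, giving 3 matches.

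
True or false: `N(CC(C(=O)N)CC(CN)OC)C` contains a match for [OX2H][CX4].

False

The pattern [OX2H][CX4] describes a hydroxyl oxygen bound to an sp3 (X4) carbon — an aliphatic alcohol.
The closest candidate here is a methoxy ether (-OCH3), but the oxygen has H0 (ether), not H1. No other fragment satisfies the full query, so there is no match.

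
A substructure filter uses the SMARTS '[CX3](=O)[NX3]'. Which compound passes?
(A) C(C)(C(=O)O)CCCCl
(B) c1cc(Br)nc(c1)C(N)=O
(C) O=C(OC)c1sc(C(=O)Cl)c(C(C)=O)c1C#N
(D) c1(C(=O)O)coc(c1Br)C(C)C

B

[CX3](=O)[NX3] describes a carbonyl carbon bonded to a trivalent nitrogen (an amide).
(A) has a carboxylic acid group (-C(=O)OH) but the carbonyl is bonded to O, not to an NX3 nitrogen.
(B) contains a primary amide (-C(=O)NH2), which satisfies every atom and bond constraint.
(C) has a methyl-ester group (-C(=O)OCH3) but the carbonyl is bonded to O, not to an NX3 nitrogen.
(D) has a carboxylic acid group (-C(=O)OH) but the carbonyl is bonded to O, not to an NX3 nitrogen.
So the answer is (B).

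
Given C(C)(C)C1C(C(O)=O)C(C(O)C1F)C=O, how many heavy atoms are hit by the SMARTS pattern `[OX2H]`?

The query [OX2H] means: aliphatic oxygen with two connections, one of which is H — an -OH oxygen.
Check the 15 heavy atoms by environment: 6× C (H1, X4) → no; 1× C (H0, X3) → no; 2× O (H0, X1) → no; 2× O (H1, X2) → match; 1× F (H0, X1) → no; 2× C (H3, X4) → no; 1× C (H1, X3) → no.
That gives 2 matching atoms.

2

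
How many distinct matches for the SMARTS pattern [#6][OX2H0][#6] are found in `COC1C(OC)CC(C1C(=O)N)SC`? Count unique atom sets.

2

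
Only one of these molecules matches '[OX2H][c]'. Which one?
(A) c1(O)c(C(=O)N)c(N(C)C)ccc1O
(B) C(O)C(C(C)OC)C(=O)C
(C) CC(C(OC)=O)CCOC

A

[OX2H][c] describes a hydroxyl oxygen attached to an aromatic carbon (a phenol).
(A) contains a hydroxyl group (-OH), which satisfies every atom and bond constraint.
(B) has a hydroxyl group (-OH) but the -OH is on an aliphatic carbon, not an aromatic c.
(C) has a methoxy ether (-OCH3) but the oxygen has H0, not H1.
So the answer is (A).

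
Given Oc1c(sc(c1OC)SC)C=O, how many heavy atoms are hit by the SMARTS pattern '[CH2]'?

Check the 12 heavy atoms by environment: 1× s (aromatic, H0) → no; 4× c (aromatic, H0) → no; 1× S (H0) → no; 2× C (H3) → no; 2× O (H0) → no; 1× O (H1) → no; 1× C (H1) → no.
No environment satisfies the query, so 0 matching atoms.

0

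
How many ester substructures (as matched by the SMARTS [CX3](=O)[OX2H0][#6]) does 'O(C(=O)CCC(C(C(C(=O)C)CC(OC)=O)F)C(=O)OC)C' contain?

[CX3](=O)[OX2H0][#6] is the SMARTS for an ester: a carbonyl carbon bonded to an oxygen that is itself bonded to carbon (no H on that O).
The molecule carries 3 separate instances of a methyl-ester group (-C(=O)OCH3) meeting every constraint; each maps to a distinct set of atoms, giving 3 matches.

3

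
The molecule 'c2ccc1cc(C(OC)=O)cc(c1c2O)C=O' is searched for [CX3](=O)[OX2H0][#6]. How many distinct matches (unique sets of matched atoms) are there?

[CX3](=O)[OX2H0][#6] is the SMARTS for an ester: a carbonyl carbon bonded to an oxygen that is itself bonded to carbon (no H on that O).
Exactly one fragment in the molecule meets all constraints, giving 1 match.

1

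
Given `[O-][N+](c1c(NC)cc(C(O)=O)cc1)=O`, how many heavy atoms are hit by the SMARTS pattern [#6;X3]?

The query [#6;X3] means: any carbon (aromatic or not) with three total connections.
Check the 14 heavy atoms by environment: 6× c (aromatic, X3) → match; 1× C (X3) → match; 2× O (X1) → no; 1× O (X2) → no; 1× N (X3) → no; 1× C (X4) → no; 1× N (charge +1, X3) → no; 1× O (charge -1, X1) → no.
Summing the matching environments: 6 + 1 = 7 matching atoms.

7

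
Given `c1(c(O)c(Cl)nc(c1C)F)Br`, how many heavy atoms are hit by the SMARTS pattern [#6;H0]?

5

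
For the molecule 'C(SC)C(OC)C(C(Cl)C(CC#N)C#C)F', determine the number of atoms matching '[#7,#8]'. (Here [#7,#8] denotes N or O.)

2

The query [#7,#8] means: nitrogen or oxygen (comma = OR).
Check the 16 heavy atoms by environment: 11× C → no; 1× O → match; 1× S → no; 1× F → no; 1× N → match; 1× Cl → no.
Summing the matching environments: 1 + 1 = 2 matching atoms.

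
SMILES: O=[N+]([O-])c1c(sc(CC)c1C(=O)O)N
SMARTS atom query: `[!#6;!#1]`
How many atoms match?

Check the 14 heavy atoms by environment: 1× s (aromatic) → match; 4× c (aromatic) → no; 3× C → no; 3× O → match; 1× N → match; 1× N (charge +1) → match; 1× O (charge -1) → match.
Summing the matching environments: 1 + 3 + 1 + 1 + 1 = 7 matching atoms.

7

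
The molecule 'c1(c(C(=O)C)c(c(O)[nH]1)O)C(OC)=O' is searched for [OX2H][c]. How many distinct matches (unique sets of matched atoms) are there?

[OX2H][c] is the SMARTS for a phenol: a hydroxyl oxygen attached to an aromatic carbon.
The molecule carries 2 separate instances of a hydroxyl group (-OH) meeting every constraint; each maps to a distinct set of atoms, giving 2 matches.

2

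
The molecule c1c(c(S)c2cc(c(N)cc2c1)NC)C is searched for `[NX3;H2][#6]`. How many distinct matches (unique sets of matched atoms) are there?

[NX3;H2][#6] is the SMARTS for a primary amine: a trivalent nitrogen with two H attached to carbon.
Exactly one fragment in the molecule meets all constraints, giving 1 match.

1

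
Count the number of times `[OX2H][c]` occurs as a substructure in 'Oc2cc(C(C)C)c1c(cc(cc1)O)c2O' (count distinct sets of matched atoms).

3

[OX2H][c] is the SMARTS for a phenol: a hydroxyl oxygen attached to an aromatic carbon.
The molecule carries 3 separate instances of a hydroxyl group (-OH) meeting every constraint; each maps to a distinct set of atoms, giving 3 matches.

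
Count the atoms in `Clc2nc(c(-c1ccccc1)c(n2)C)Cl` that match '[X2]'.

2

Check the 15 heavy atoms by environment: 2× n (aromatic, X2) → match; 10× c (aromatic, X3) → no; 2× Cl (X1) → no; 1× C (X4) → no.
That gives 2 matching atoms.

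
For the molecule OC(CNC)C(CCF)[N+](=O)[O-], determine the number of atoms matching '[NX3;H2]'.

0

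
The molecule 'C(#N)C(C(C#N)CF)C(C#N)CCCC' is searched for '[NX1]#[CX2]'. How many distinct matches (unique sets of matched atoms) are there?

3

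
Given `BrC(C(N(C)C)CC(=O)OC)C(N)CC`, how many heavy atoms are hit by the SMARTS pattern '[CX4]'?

9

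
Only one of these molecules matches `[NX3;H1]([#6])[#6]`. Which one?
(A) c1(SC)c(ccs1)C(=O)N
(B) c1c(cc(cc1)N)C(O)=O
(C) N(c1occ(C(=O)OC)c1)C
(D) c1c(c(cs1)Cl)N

[NX3;H1]([#6])[#6] describes a trivalent nitrogen with one H, bonded to two carbons (a secondary amine).
(A) has a primary amide (-C(=O)NH2) but the -C(=O)NH2 nitrogen has H2, not H1.
(B) has a primary amino group (-NH2) but the nitrogen has H2 and only one carbon neighbour.
(C) contains an N-methylamino group (-NHCH3), which satisfies every atom and bond constraint.
(D) has a primary amino group (-NH2) but the nitrogen has H2 and only one carbon neighbour.
So the answer is (C).

C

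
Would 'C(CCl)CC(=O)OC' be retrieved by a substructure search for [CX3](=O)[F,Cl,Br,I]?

The pattern [CX3](=O)[F,Cl,Br,I] describes a carbonyl carbon bonded to a halogen — an acyl halide.
The closest candidate here is a chloro substituent, but the Cl is not on a carbonyl carbon. No other fragment satisfies the full query, so there is no match.

No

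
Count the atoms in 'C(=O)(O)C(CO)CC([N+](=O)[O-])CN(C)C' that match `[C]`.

8

The query [C] means: uppercase C matches aliphatic (non-aromatic) carbon only.
Check the 15 heavy atoms by environment: 8× C → match; 1× N → no; 4× O → no; 1× N (charge +1) → no; 1× O (charge -1) → no.
That gives 8 matching atoms.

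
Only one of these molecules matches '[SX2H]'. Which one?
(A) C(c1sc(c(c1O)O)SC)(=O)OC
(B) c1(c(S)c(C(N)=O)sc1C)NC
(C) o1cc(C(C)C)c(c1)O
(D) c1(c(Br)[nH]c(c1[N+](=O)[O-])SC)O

[SX2H] describes an aliphatic sulfur with two connections, one being H (a thiol).
(A) has a hydroxyl group (-OH) but it is an -OH, not an -SH.
(B) contains a thiol (-SH), which satisfies every atom and bond constraint.
(C) has a hydroxyl group (-OH) but it is an -OH, not an -SH.
(D) has a hydroxyl group (-OH) but it is an -OH, not an -SH.
So the answer is (B).

B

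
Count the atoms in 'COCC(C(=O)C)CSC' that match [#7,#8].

2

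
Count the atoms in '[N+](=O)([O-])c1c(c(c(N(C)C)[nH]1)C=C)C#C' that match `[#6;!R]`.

6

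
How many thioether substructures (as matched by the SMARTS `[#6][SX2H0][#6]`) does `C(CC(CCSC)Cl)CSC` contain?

2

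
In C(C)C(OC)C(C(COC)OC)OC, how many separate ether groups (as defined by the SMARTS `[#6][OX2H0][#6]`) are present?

4

[#6][OX2H0][#6] is the SMARTS for an ether: an aliphatic oxygen bridging two carbons with no H on the oxygen.
The molecule carries 4 separate instances of a methoxy ether (-OCH3) meeting every constraint; each maps to a distinct set of atoms, giving 4 matches.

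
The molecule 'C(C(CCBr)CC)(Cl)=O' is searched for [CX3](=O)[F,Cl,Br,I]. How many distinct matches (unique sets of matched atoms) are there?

1

[CX3](=O)[F,Cl,Br,I] is the SMARTS for an acyl halide: a carbonyl carbon bonded to a halogen.
Exactly one fragment in the molecule meets all constraints, giving 1 match.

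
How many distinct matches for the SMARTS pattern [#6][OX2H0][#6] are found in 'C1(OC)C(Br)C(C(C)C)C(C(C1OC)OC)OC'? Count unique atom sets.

4

[#6][OX2H0][#6] is the SMARTS for an ether: an aliphatic oxygen bridging two carbons with no H on the oxygen.
The molecule carries 4 separate instances of a methoxy ether (-OCH3) meeting every constraint; each maps to a distinct set of atoms, giving 4 matches.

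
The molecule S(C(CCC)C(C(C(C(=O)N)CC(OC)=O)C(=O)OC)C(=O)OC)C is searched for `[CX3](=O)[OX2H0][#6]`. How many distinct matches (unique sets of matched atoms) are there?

[CX3](=O)[OX2H0][#6] is the SMARTS for an ester: a carbonyl carbon bonded to an oxygen that is itself bonded to carbon (no H on that O).
The molecule carries 3 separate instances of a methyl-ester group (-C(=O)OCH3) meeting every constraint; each maps to a distinct set of atoms, giving 3 matches.

3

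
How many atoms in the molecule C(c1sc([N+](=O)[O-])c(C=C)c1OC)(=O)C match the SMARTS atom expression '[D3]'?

The query [D3] means: atom with exactly three heavy-atom neighbours.
Check the 15 heavy atoms by environment: 1× s (aromatic, D2) → no; 4× c (aromatic, D3) → match; 1× N (charge +1, D3) → match; 1× O (charge -1, D1) → no; 2× O (D1) → no; 1× O (D2) → no; 3× C (D1) → no; 1× C (D2) → no; 1× C (D3) → match.
Summing the matching environments: 4 + 1 + 1 = 6 matching atoms.

6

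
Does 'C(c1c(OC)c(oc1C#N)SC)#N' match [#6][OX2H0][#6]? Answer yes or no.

The pattern [#6][OX2H0][#6] describes an aliphatic oxygen bridging two carbons with no H on the oxygen — an ether.
The molecule carries a methoxy ether (-OCH3), whose atoms satisfy every constraint of the query, so the pattern matches.

Yes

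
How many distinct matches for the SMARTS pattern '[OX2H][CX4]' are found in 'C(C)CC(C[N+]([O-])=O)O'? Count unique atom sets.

1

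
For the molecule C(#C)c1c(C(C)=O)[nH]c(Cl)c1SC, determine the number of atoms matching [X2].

The query [X2] means: any atom with exactly two total connections (bonds + H).
Check the 13 heavy atoms by environment: 1× n (aromatic, X3) → no; 4× c (aromatic, X3) → no; 2× C (X2) → match; 1× Cl (X1) → no; 1× S (X2) → match; 2× C (X4) → no; 1× C (X3) → no; 1× O (X1) → no.
Summing the matching environments: 2 + 1 = 3 matching atoms.

3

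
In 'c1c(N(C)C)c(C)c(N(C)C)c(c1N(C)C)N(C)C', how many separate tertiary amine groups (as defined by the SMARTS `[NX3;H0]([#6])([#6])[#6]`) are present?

4

[NX3;H0]([#6])([#6])[#6] is the SMARTS for a tertiary amine: a trivalent nitrogen with no H, bonded to three carbons.
The molecule carries 4 separate instances of a dimethylamino group (-N(CH3)2) meeting every constraint; each maps to a distinct set of atoms, giving 4 matches.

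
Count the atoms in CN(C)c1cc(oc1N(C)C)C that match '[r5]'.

The query [r5] means: r5 matches atoms in a five-membered ring.
Check the 12 heavy atoms by environment: 1× o (aromatic, in 5-ring) → match; 4× c (aromatic, in 5-ring) → match; 5× C (acyclic) → no; 2× N (acyclic) → no.
Summing the matching environments: 1 + 4 = 5 matching atoms.

5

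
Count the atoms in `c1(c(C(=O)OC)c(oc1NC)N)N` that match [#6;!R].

The query [#6;!R] means: carbon not in any ring.
Check the 13 heavy atoms by environment: 1× o (aromatic, in 5-ring) → no; 4× c (aromatic, in 5-ring) → no; 3× N (acyclic) → no; 3× C (acyclic) → match; 2× O (acyclic) → no.
That gives 3 matching atoms.

3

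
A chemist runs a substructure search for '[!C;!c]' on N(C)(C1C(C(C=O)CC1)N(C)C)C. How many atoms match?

3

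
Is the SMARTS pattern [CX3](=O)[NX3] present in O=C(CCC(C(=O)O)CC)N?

Yes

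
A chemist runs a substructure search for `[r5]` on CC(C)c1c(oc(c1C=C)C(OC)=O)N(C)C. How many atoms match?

5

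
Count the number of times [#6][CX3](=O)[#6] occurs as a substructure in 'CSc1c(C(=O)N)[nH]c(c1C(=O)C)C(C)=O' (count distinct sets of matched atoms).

2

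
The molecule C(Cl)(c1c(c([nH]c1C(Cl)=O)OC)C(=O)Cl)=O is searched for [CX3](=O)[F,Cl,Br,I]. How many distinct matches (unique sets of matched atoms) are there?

[CX3](=O)[F,Cl,Br,I] is the SMARTS for an acyl halide: a carbonyl carbon bonded to a halogen.
The molecule carries 3 separate instances of an acyl chloride (-C(=O)Cl) meeting every constraint; each maps to a distinct set of atoms, giving 3 matches.

3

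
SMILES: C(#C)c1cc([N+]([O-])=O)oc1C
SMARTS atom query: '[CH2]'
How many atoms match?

0

The query [CH2] means: aliphatic carbon with exactly two hydrogens.
Check the 11 heavy atoms by environment: 1× o (aromatic, H0) → no; 3× c (aromatic, H0) → no; 1× c (aromatic, H1) → no; 1× C (H0) → no; 1× C (H1) → no; 1× C (H3) → no; 1× N (charge +1, H0) → no; 1× O (charge -1, H0) → no; 1× O (H0) → no.
No environment satisfies the query, so 0 matching atoms.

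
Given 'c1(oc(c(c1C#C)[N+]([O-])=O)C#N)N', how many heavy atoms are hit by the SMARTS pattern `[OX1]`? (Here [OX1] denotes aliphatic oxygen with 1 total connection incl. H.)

Check the 13 heavy atoms by environment: 1× o (aromatic, X2) → no; 4× c (aromatic, X3) → no; 3× C (X2) → no; 1× N (X1) → no; 1× N (X3) → no; 1× N (charge +1, X3) → no; 1× O (charge -1, X1) → match; 1× O (X1) → match.
Summing the matching environments: 1 + 1 = 2 matching atoms.

2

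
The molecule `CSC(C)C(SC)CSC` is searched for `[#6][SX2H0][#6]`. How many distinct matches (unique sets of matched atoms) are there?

3

[#6][SX2H0][#6] is the SMARTS for a thioether: an aliphatic sulfur bridging two carbons with no H on the sulfur.
The molecule carries 3 separate instances of a methylthio ether (-SCH3) meeting every constraint; each maps to a distinct set of atoms, giving 3 matches.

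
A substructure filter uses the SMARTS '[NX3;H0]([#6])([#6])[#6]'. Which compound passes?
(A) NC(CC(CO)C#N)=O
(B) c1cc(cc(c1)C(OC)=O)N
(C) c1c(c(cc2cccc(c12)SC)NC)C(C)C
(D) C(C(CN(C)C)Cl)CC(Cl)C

D

[NX3;H0]([#6])([#6])[#6] describes a trivalent nitrogen with no H, bonded to three carbons (a tertiary amine).
(A) has a primary amide (-C(=O)NH2) but the amide nitrogen has H2 and only one carbon neighbour.
(B) has a primary amino group (-NH2) but the nitrogen has H2, not H0 with three carbons.
(C) has an N-methylamino group (-NHCH3) but the nitrogen still has one H (H1), not H0.
(D) contains a dimethylamino group (-N(CH3)2), which satisfies every atom and bond constraint.
So the answer is (D).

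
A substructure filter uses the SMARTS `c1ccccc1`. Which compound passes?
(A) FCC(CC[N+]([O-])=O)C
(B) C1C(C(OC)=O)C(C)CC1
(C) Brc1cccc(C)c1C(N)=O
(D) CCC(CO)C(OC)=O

C

c1ccccc1 describes six aromatic carbons in a ring (a benzene ring).
(A) has a methyl group (-CH3) but no six-membered all-carbon aromatic ring is present.
(B) has a methyl group (-CH3) but no six-membered all-carbon aromatic ring is present.
(C) contains the required atom environment, so the pattern matches.
(D) has a methyl group (-CH3) but no six-membered all-carbon aromatic ring is present.
So the answer is (C).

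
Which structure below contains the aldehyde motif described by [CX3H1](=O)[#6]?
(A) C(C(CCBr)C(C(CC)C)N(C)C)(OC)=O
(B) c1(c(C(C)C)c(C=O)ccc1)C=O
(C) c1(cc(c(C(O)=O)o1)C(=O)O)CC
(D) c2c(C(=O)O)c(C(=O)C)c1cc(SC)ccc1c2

B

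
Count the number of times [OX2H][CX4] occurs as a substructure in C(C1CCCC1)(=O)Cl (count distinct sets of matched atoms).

0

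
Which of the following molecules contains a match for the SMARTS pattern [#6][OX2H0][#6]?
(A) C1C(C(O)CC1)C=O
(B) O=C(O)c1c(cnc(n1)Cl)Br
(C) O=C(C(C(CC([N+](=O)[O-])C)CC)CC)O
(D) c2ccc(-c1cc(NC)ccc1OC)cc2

[#6][OX2H0][#6] describes an aliphatic oxygen bridging two carbons with no H on the oxygen (an ether).
(A) has a hydroxyl group (-OH) but the oxygen has H1, not H0 bridging two carbons.
(B) has a carboxylic acid group (-C(=O)OH) but the -OH oxygen has H1; the =O is OX1, not OX2.
(C) has a carboxylic acid group (-C(=O)OH) but the -OH oxygen has H1; the =O is OX1, not OX2.
(D) contains a methoxy ether (-OCH3), which satisfies every atom and bond constraint.
So the answer is (D).

D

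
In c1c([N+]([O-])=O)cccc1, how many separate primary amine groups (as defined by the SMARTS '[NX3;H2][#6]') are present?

[NX3;H2][#6] is the SMARTS for a primary amine: a trivalent nitrogen with two H attached to carbon.
The molecule has a nitro group (-[N+](=O)[O-]), but the nitrogen is [N+] with no H, not NX3H2; nothing else fits, so there are 0 matches.

0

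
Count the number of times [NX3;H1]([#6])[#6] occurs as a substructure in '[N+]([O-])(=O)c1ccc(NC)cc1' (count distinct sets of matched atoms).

1

[NX3;H1]([#6])[#6] is the SMARTS for a secondary amine: a trivalent nitrogen with one H, bonded to two carbons.
Exactly one fragment in the molecule meets all constraints, giving 1 match.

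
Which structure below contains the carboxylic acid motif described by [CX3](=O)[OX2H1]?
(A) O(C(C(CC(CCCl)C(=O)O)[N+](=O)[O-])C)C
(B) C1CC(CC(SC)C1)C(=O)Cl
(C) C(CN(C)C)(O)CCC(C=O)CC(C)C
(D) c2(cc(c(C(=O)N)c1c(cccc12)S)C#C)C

[CX3](=O)[OX2H1] describes an sp2 carbon double-bonded to O and single-bonded to an -OH oxygen (a carboxylic acid).
(A) contains a carboxylic acid group (-C(=O)OH), which satisfies every atom and bond constraint.
(B) has an acyl chloride (-C(=O)Cl) but the carbonyl is bonded to Cl, not to an -OH oxygen.
(C) has an aldehyde (-CHO) but there is no singly-bonded oxygen on the carbonyl carbon.
(D) has a primary amide (-C(=O)NH2) but the carbonyl is bonded to N, not to an -OH oxygen.
So the answer is (A).

A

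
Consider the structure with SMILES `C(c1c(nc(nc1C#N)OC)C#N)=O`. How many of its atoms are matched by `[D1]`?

4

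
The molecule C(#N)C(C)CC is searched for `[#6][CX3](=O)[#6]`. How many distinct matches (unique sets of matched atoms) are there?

[#6][CX3](=O)[#6] is the SMARTS for a ketone: a carbonyl carbon (no H) flanked by two carbons.
No fragment in the molecule satisfies every constraint, giving 0 matches.

0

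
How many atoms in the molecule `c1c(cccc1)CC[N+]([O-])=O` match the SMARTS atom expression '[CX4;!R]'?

2

The query [CX4;!R] means: aliphatic carbon with four total connections, not in a ring.
Check the 11 heavy atoms by environment: 2× C (X4, acyclic) → match; 1× N (charge +1, X3, acyclic) → no; 1× O (charge -1, X1, acyclic) → no; 1× O (X1, acyclic) → no; 6× c (aromatic, X3, in 6-ring) → no.
That gives 2 matching atoms.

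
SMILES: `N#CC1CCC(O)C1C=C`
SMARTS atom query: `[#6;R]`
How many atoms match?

Check the 10 heavy atoms by environment: 5× C (in 5-ring) → match; 3× C (acyclic) → no; 1× N (acyclic) → no; 1× O (acyclic) → no.
That gives 5 matching atoms.

5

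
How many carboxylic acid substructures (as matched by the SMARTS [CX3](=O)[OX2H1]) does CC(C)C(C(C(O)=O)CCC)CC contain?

1

[CX3](=O)[OX2H1] is the SMARTS for a carboxylic acid: an sp2 carbon double-bonded to O and single-bonded to an -OH oxygen.
Exactly one fragment in the molecule meets all constraints, giving 1 match.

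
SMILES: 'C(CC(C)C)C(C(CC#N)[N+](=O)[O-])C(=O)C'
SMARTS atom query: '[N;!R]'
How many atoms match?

2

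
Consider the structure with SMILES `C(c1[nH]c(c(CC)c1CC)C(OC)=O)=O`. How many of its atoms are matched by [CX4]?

5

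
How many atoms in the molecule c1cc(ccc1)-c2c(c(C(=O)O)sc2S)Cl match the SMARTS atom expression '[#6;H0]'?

6

The query [#6;H0] means: any carbon with no attached hydrogen.
Check the 16 heavy atoms by environment: 1× s (aromatic, H0) → no; 5× c (aromatic, H0) → match; 1× Cl (H0) → no; 1× C (H0) → match; 1× O (H0) → no; 1× O (H1) → no; 5× c (aromatic, H1) → no; 1× S (H1) → no.
Summing the matching environments: 5 + 1 = 6 matching atoms.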